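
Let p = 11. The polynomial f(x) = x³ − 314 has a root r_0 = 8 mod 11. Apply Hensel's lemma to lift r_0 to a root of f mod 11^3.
r_2 = 162 (mod 1331)

Hensel: r_{i+1} = r_i − f(r_i)/f′(r_i) mod 11^{i+2}, where f′(x) = 3x². Iterate:
  r_0 = 8 (mod 11)
  r_1 = 41 (mod 121)
  r_2 = 162 (mod 1331)
Final: r = 162 with f(r) ≡ 0 mod 11^3.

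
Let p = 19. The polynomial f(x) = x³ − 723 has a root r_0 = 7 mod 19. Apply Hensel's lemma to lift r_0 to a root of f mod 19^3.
r_2 = 6790 (mod 6859)

Hensel: r_{i+1} = r_i − f(r_i)/f′(r_i) mod 19^{i+2}, where f′(x) = 3x². Iterate:
  r_0 = 7 (mod 19)
  r_1 = 292 (mod 361)
  r_2 = 6790 (mod 6859)
Final: r = 6790 with f(r) ≡ 0 mod 19^3.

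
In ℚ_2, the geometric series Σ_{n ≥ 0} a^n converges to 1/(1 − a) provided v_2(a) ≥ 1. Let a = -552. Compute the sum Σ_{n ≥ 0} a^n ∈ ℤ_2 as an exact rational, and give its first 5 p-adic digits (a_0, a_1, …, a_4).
Σ a^n = 1/(1 − a) = 1/553;  first 5 digits = (1, 0, 0, 1, 1)

v_2(a) = 3 ≥ 1, so the series converges in ℤ_2 to 1/(1 − a) = 1/(1 − (-552)) = 1/553. Expand this rational in ℤ_2: compute digits iteratively via d_i = x_i mod 2, x_{i+1} = (x_i − d_i)/2. The first 5 digits are (1, 0, 0, 1, 1).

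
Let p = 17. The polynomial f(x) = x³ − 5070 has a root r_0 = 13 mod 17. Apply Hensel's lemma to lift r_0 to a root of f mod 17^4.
r_3 = 982 (mod 83521)

Hensel: r_{i+1} = r_i − f(r_i)/f′(r_i) mod 17^{i+2}, where f′(x) = 3x². Iterate:
  r_0 = 13 (mod 17)
  r_1 = 115 (mod 289)
  r_2 = 982 (mod 4913)
  r_3 = 982 (mod 83521)
Final: r = 982 with f(r) ≡ 0 mod 17^4.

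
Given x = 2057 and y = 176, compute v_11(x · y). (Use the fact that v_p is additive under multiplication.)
v_11(362032) = 3

v_p(x) = 2 (factor: 2057 = 11^2 · 17); v_p(y) = 1 (factor: 176 = 11^1 · 16). Additivity: v_p(xy) = v_p(x) + v_p(y) = 2 + 1 = 3. (Direct check: xy = 362032 = 11^3 · (272).)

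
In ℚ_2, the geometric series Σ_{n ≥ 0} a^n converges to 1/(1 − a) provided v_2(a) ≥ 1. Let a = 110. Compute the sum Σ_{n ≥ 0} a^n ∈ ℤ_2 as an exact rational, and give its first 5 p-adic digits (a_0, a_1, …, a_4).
Σ a^n = 1/(1 − a) = -1/109;  first 5 digits = (1, 1, 0, 1, 1)

v_2(a) = 1 ≥ 1, so the series converges in ℤ_2 to 1/(1 − a) = 1/(1 − 110) = -1/109. Expand this rational in ℤ_2: compute digits iteratively via d_i = x_i mod 2, x_{i+1} = (x_i − d_i)/2. The first 5 digits are (1, 1, 0, 1, 1).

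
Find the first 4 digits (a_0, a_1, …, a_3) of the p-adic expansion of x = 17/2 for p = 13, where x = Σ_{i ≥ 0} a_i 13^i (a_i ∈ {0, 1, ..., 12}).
(a_0, …, a_3) = (2, 7, 6, 6)

v_13(17/2) = 0 (numerator and denominator both coprime to 13), so x ∈ ℤ_13^×. Compute digits iteratively via a_i = x_i mod 13, x_{i+1} = (x_i − a_i)/13, with x_0 = x:
  x_0 = 17/2;  a_0 = 2;  x_1 = (x_0 − 2)/13 = 1/2
  x_1 = 1/2;  a_1 = 7;  x_2 = (x_1 − 7)/13 = -1/2
  x_2 = -1/2;  a_2 = 6;  x_3 = (x_2 − 6)/13 = -1/2
  x_3 = -1/2;  a_3 = 6;  x_4 = (x_3 − 6)/13 = -1/2
Digits: (2, 7, 6, 6).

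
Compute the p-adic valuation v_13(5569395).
v_13(5569395) = 5

v_13(n) is the largest exponent k such that 13^k divides n. Factor out: 5569395 = 13^5 · 15. (Sign doesn't affect v_p.) So v_13(5569395) = 5.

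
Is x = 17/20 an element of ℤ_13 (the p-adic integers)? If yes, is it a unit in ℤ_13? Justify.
x ∈ ℤ_13^× (unit); v_13(x) = 0

ℤ_13 = {x ∈ ℚ_13 : v_13(x) ≥ 0} and ℤ_13^× = {x ∈ ℤ_13 : v_13(x) = 0}. Here v_13(17/20) = v_13(num) − v_13(den) = 0; compare against these criteria.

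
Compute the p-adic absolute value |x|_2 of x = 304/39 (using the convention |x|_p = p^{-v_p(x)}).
|304/39|_2 = 1/16

Step 1 — compute v_2(x) by factoring powers of 2 out of the numerator and denominator: v_2(304/39) = 4. Step 2 — apply |x|_p = p^{-v_p(x)} = 2^{-4} = 1/16.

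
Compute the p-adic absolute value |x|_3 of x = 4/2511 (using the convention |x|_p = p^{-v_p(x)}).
|4/2511|_3 = 81

Step 1 — compute v_3(x) by factoring powers of 3 out of the numerator and denominator: v_3(4/2511) = -4. Step 2 — apply |x|_p = p^{-v_p(x)} = 3^{4} = 81.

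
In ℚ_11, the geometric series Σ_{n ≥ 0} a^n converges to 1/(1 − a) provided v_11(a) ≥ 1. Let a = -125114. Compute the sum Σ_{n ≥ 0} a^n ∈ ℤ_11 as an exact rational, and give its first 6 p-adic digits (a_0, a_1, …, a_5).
Σ a^n = 1/(1 − a) = 1/125115;  first 6 digits = (1, 0, 0, 5, 2, 10)

v_11(a) = 3 ≥ 1, so the series converges in ℤ_11 to 1/(1 − a) = 1/(1 − (-125114)) = 1/125115. Expand this rational in ℤ_11: compute digits iteratively via d_i = x_i mod 11, x_{i+1} = (x_i − d_i)/11. The first 6 digits are (1, 0, 0, 5, 2, 10).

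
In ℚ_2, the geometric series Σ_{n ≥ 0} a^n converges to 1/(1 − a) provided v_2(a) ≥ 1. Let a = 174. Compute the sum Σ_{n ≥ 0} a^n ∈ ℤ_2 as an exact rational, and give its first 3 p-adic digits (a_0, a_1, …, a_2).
Σ a^n = 1/(1 − a) = -1/173;  first 3 digits = (1, 1, 0)

v_2(a) = 1 ≥ 1, so the series converges in ℤ_2 to 1/(1 − a) = 1/(1 − 174) = -1/173. Expand this rational in ℤ_2: compute digits iteratively via d_i = x_i mod 2, x_{i+1} = (x_i − d_i)/2. The first 3 digits are (1, 1, 0).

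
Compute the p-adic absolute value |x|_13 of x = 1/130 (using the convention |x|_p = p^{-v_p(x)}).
|1/130|_13 = 13

Step 1 — compute v_13(x) by factoring powers of 13 out of the numerator and denominator: v_13(1/130) = -1. Step 2 — apply |x|_p = p^{-v_p(x)} = 13^{1} = 13.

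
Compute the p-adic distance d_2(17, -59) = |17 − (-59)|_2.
d_2(17, -59) = 1/4

Step 1 — x − y = 17 − (-59) = 76. Step 2 — v_2(76) = 2 (factor: 76 = (2^2 · 19); the sign does not affect v_p). Step 3 — |x − y|_2 = 2^{-2} = 1/4.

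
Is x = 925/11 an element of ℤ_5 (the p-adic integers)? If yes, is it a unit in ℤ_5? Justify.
x ∈ ℤ_5 but not a unit; v_5(x) = 2 > 0

ℤ_5 = {x ∈ ℚ_5 : v_5(x) ≥ 0} and ℤ_5^× = {x ∈ ℤ_5 : v_5(x) = 0}. Here v_5(925/11) = v_5(num) − v_5(den) = 2; compare against these criteria.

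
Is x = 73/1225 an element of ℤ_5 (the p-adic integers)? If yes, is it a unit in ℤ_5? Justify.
x ∉ ℤ_5 (v_5(x) = -2 < 0)

ℤ_5 = {x ∈ ℚ_5 : v_5(x) ≥ 0} and ℤ_5^× = {x ∈ ℤ_5 : v_5(x) = 0}. Here v_5(73/1225) = v_5(num) − v_5(den) = -2; compare against these criteria.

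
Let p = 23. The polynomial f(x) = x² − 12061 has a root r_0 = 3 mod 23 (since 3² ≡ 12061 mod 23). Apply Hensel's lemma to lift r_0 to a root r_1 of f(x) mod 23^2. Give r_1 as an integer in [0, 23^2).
r_1 = 72 (mod 529)

Hensel's recurrence: r_{i+1} = r_i − f(r_i)·(f′(r_i))^{-1} mod 23^{i+2}, with f′(x) = 2x. Iterate:
  r_0 = 3 (mod 23)
  r_1 = 72 (mod 529)
Final: r_1 = 72, and one checks f(r_1) ≡ 0 mod 23^2.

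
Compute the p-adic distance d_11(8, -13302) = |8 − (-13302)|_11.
d_11(8, -13302) = 1/1331

Step 1 — x − y = 8 − (-13302) = 13310. Step 2 — v_11(13310) = 3 (factor: 13310 = (11^3 · 10); the sign does not affect v_p). Step 3 — |x − y|_11 = 11^{-3} = 1/1331.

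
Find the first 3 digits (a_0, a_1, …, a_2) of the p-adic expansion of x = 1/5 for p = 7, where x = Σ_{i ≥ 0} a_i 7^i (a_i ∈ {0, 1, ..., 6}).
(a_0, …, a_2) = (3, 1, 4)

v_7(1/5) = 0 (numerator and denominator both coprime to 7), so x ∈ ℤ_7^×. Compute digits iteratively via a_i = x_i mod 7, x_{i+1} = (x_i − a_i)/7, with x_0 = x:
  x_0 = 1/5;  a_0 = 3;  x_1 = (x_0 − 3)/7 = -2/5
  x_1 = -2/5;  a_1 = 1;  x_2 = (x_1 − 1)/7 = -1/5
  x_2 = -1/5;  a_2 = 4;  x_3 = (x_2 − 4)/7 = -3/5
Digits: (3, 1, 4).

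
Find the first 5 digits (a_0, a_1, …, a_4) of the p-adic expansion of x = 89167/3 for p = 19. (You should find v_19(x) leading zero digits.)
(a_0, …, a_4) = (0, 0, 0, 17, 12)

v_19(89167/3) = 3, so a_0 = ... = a_2 = 0. Factor out: x = 19^3 · u with u = 13/3 a unit in ℤ_19. Expand u iteratively via a_{v+i} = u_i mod 19, u_{i+1} = (u_i − a_{v+i})/19:
  u_0 = 13/3;  a_3 = 17;  u_1 = (u_0 − 17)/19 = -2/3
  u_1 = -2/3;  a_4 = 12;  u_2 = (u_1 − 12)/19 = -2/3
Digits: (0, 0, 0, 17, 12).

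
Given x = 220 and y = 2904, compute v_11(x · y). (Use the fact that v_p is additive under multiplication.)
v_11(638880) = 3

v_p(x) = 1 (factor: 220 = 11^1 · 20); v_p(y) = 2 (factor: 2904 = 11^2 · 24). Additivity: v_p(xy) = v_p(x) + v_p(y) = 1 + 2 = 3. (Direct check: xy = 638880 = 11^3 · (480).)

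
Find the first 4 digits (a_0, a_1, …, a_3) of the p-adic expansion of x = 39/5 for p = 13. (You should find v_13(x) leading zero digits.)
(a_0, …, a_3) = (0, 11, 7, 2)

v_13(39/5) = 1, so a_0 = ... = a_0 = 0. Factor out: x = 13^1 · u with u = 3/5 a unit in ℤ_13. Expand u iteratively via a_{v+i} = u_i mod 13, u_{i+1} = (u_i − a_{v+i})/13:
  u_0 = 3/5;  a_1 = 11;  u_1 = (u_0 − 11)/13 = -4/5
  u_1 = -4/5;  a_2 = 7;  u_2 = (u_1 − 7)/13 = -3/5
  u_2 = -3/5;  a_3 = 2;  u_3 = (u_2 − 2)/13 = -1/5
Digits: (0, 11, 7, 2).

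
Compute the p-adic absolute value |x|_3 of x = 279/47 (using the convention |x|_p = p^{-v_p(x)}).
|279/47|_3 = 1/9

Step 1 — compute v_3(x) by factoring powers of 3 out of the numerator and denominator: v_3(279/47) = 2. Step 2 — apply |x|_p = p^{-v_p(x)} = 3^{-2} = 1/9.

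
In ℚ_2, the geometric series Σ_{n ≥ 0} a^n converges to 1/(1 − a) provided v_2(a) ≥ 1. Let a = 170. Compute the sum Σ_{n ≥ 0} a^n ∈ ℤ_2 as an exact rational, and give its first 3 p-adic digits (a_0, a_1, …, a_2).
Σ a^n = 1/(1 − a) = -1/169;  first 3 digits = (1, 1, 1)

v_2(a) = 1 ≥ 1, so the series converges in ℤ_2 to 1/(1 − a) = 1/(1 − 170) = -1/169. Expand this rational in ℤ_2: compute digits iteratively via d_i = x_i mod 2, x_{i+1} = (x_i − d_i)/2. The first 3 digits are (1, 1, 1).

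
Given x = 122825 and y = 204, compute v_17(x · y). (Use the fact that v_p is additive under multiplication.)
v_17(25056300) = 4

v_p(x) = 3 (factor: 122825 = 17^3 · 25); v_p(y) = 1 (factor: 204 = 17^1 · 12). Additivity: v_p(xy) = v_p(x) + v_p(y) = 3 + 1 = 4. (Direct check: xy = 25056300 = 17^4 · (300).)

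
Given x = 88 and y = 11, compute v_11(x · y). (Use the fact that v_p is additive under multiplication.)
v_11(968) = 2

v_p(x) = 1 (factor: 88 = 11^1 · 8); v_p(y) = 1 (factor: 11 = 11^1 · 1). Additivity: v_p(xy) = v_p(x) + v_p(y) = 1 + 1 = 2. (Direct check: xy = 968 = 11^2 · (8).)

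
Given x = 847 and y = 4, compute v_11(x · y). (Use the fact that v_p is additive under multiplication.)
v_11(3388) = 2

v_p(x) = 2 (factor: 847 = 11^2 · 7); v_p(y) = 0 (factor: 4 = 11^0 · 4). Additivity: v_p(xy) = v_p(x) + v_p(y) = 2 + 0 = 2. (Direct check: xy = 3388 = 11^2 · (28).)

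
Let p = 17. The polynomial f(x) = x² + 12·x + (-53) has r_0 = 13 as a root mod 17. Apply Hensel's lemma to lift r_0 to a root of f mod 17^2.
r_1 = 234 (mod 289)

Hensel: r_{i+1} = r_i − f(r_i)·(f′(r_i))^{-1} mod 17^{i+2}, f′(x) = 2x + 12. Iterate:
  r_0 = 13 (mod 17)
  r_1 = 234 (mod 289)
Final: r = 234 satisfies f(r) ≡ 0 mod 17^2.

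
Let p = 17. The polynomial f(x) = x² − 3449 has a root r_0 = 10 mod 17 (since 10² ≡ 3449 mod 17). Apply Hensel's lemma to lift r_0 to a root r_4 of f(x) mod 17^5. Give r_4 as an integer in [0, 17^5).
r_4 = 701566 (mod 1419857)

Hensel's recurrence: r_{i+1} = r_i − f(r_i)·(f′(r_i))^{-1} mod 17^{i+2}, with f′(x) = 2x. Iterate:
  r_0 = 10 (mod 17)
  r_1 = 163 (mod 289)
  r_2 = 3920 (mod 4913)
  r_3 = 33398 (mod 83521)
  r_4 = 701566 (mod 1419857)
Final: r_4 = 701566, and one checks f(r_4) ≡ 0 mod 17^5.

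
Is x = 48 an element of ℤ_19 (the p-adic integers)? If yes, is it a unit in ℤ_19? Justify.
x ∈ ℤ_19^× (unit); v_19(x) = 0

ℤ_19 = {x ∈ ℚ_19 : v_19(x) ≥ 0} and ℤ_19^× = {x ∈ ℤ_19 : v_19(x) = 0}. Here v_19(48) = v_19(num) − v_19(den) = 0; compare against these criteria.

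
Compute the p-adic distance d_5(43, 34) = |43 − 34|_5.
d_5(43, 34) = 1

Step 1 — x − y = 43 − 34 = 9. Step 2 — v_5(9) = 0 (factor: 9 = (5^0 · 9); the sign does not affect v_p). Step 3 — |x − y|_5 = 5^{0} = 1.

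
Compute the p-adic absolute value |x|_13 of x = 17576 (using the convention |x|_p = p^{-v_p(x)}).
|17576|_13 = 1/2197

Step 1 — compute v_13(x) by factoring powers of 13 out of the numerator and denominator: v_13(17576) = 3. Step 2 — apply |x|_p = p^{-v_p(x)} = 13^{-3} = 1/2197.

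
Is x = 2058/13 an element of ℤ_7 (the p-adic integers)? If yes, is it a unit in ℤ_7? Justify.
x ∈ ℤ_7 but not a unit; v_7(x) = 3 > 0

ℤ_7 = {x ∈ ℚ_7 : v_7(x) ≥ 0} and ℤ_7^× = {x ∈ ℤ_7 : v_7(x) = 0}. Here v_7(2058/13) = v_7(num) − v_7(den) = 3; compare against these criteria.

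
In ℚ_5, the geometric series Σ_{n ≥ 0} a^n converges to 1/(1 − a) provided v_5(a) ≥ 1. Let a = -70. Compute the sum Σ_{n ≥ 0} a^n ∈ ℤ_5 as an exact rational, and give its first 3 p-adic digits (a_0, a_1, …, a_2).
Σ a^n = 1/(1 − a) = 1/71;  first 3 digits = (1, 1, 3)

v_5(a) = 1 ≥ 1, so the series converges in ℤ_5 to 1/(1 − a) = 1/(1 − (-70)) = 1/71. Expand this rational in ℤ_5: compute digits iteratively via d_i = x_i mod 5, x_{i+1} = (x_i − d_i)/5. The first 3 digits are (1, 1, 3).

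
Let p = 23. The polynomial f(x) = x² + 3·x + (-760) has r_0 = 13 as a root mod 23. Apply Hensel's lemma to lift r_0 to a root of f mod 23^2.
r_1 = 105 (mod 529)

Hensel: r_{i+1} = r_i − f(r_i)·(f′(r_i))^{-1} mod 23^{i+2}, f′(x) = 2x + 3. Iterate:
  r_0 = 13 (mod 23)
  r_1 = 105 (mod 529)
Final: r = 105 satisfies f(r) ≡ 0 mod 23^2.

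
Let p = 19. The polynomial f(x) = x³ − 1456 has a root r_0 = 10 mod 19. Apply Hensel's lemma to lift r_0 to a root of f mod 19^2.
r_1 = 257 (mod 361)

Hensel: r_{i+1} = r_i − f(r_i)/f′(r_i) mod 19^{i+2}, where f′(x) = 3x². Iterate:
  r_0 = 10 (mod 19)
  r_1 = 257 (mod 361)
Final: r = 257 with f(r) ≡ 0 mod 19^2.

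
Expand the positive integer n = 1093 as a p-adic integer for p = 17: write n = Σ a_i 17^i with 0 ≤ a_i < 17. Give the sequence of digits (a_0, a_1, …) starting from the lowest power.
(a_0, a_1, …) = (5, 13, 3)

Repeated division by 17 gives the digits low-to-high: 1093 = 5 + 13·17^1 + 3·17^2. Digit sequence: (5, 13, 3).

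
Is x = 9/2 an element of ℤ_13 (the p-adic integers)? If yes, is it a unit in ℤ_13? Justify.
x ∈ ℤ_13^× (unit); v_13(x) = 0

ℤ_13 = {x ∈ ℚ_13 : v_13(x) ≥ 0} and ℤ_13^× = {x ∈ ℤ_13 : v_13(x) = 0}. Here v_13(9/2) = v_13(num) − v_13(den) = 0; compare against these criteria.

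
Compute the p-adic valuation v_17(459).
v_17(459) = 1

v_17(n) is the largest exponent k such that 17^k divides n. Factor out: 459 = 17^1 · 27. (Sign doesn't affect v_p.) So v_17(459) = 1.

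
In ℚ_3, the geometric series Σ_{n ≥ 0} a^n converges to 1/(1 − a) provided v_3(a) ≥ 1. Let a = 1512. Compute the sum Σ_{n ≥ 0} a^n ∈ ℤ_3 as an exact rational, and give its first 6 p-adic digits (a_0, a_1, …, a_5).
Σ a^n = 1/(1 − a) = -1/1511;  first 6 digits = (1, 0, 0, 2, 0, 0)

v_3(a) = 3 ≥ 1, so the series converges in ℤ_3 to 1/(1 − a) = 1/(1 − 1512) = -1/1511. Expand this rational in ℤ_3: compute digits iteratively via d_i = x_i mod 3, x_{i+1} = (x_i − d_i)/3. The first 6 digits are (1, 0, 0, 2, 0, 0).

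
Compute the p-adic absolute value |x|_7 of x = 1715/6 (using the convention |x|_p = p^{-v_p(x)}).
|1715/6|_7 = 1/343

Step 1 — compute v_7(x) by factoring powers of 7 out of the numerator and denominator: v_7(1715/6) = 3. Step 2 — apply |x|_p = p^{-v_p(x)} = 7^{-3} = 1/343.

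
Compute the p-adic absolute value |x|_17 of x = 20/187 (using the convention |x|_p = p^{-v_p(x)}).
|20/187|_17 = 17

Step 1 — compute v_17(x) by factoring powers of 17 out of the numerator and denominator: v_17(20/187) = -1. Step 2 — apply |x|_p = p^{-v_p(x)} = 17^{1} = 17.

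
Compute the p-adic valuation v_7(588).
v_7(588) = 2

v_7(n) is the largest exponent k such that 7^k divides n. Factor out: 588 = 7^2 · 12. (Sign doesn't affect v_p.) So v_7(588) = 2.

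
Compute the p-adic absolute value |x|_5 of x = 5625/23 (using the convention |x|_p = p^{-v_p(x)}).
|5625/23|_5 = 1/625

Step 1 — compute v_5(x) by factoring powers of 5 out of the numerator and denominator: v_5(5625/23) = 4. Step 2 — apply |x|_p = p^{-v_p(x)} = 5^{-4} = 1/625.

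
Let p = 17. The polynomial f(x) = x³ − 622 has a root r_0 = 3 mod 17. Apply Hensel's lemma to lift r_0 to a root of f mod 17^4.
r_3 = 79682 (mod 83521)

Hensel: r_{i+1} = r_i − f(r_i)/f′(r_i) mod 17^{i+2}, where f′(x) = 3x². Iterate:
  r_0 = 3 (mod 17)
  r_1 = 207 (mod 289)
  r_2 = 1074 (mod 4913)
  r_3 = 79682 (mod 83521)
Final: r = 79682 with f(r) ≡ 0 mod 17^4.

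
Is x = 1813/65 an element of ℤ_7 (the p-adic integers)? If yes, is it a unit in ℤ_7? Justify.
x ∈ ℤ_7 but not a unit; v_7(x) = 2 > 0

ℤ_7 = {x ∈ ℚ_7 : v_7(x) ≥ 0} and ℤ_7^× = {x ∈ ℤ_7 : v_7(x) = 0}. Here v_7(1813/65) = v_7(num) − v_7(den) = 2; compare against these criteria.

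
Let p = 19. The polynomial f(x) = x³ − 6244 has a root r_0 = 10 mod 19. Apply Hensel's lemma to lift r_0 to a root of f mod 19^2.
r_1 = 143 (mod 361)

Hensel: r_{i+1} = r_i − f(r_i)/f′(r_i) mod 19^{i+2}, where f′(x) = 3x². Iterate:
  r_0 = 10 (mod 19)
  r_1 = 143 (mod 361)
Final: r = 143 with f(r) ≡ 0 mod 19^2.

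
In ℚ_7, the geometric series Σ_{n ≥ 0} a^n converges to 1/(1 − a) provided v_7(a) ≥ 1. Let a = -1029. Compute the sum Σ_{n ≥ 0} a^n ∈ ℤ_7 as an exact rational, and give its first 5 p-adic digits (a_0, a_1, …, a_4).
Σ a^n = 1/(1 − a) = 1/1030;  first 5 digits = (1, 0, 0, 4, 6)

v_7(a) = 3 ≥ 1, so the series converges in ℤ_7 to 1/(1 − a) = 1/(1 − (-1029)) = 1/1030. Expand this rational in ℤ_7: compute digits iteratively via d_i = x_i mod 7, x_{i+1} = (x_i − d_i)/7. The first 5 digits are (1, 0, 0, 4, 6).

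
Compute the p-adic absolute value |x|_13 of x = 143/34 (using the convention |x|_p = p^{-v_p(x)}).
|143/34|_13 = 1/13

Step 1 — compute v_13(x) by factoring powers of 13 out of the numerator and denominator: v_13(143/34) = 1. Step 2 — apply |x|_p = p^{-v_p(x)} = 13^{-1} = 1/13.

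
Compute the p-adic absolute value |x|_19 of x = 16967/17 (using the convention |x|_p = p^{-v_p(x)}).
|16967/17|_19 = 1/361

Step 1 — compute v_19(x) by factoring powers of 19 out of the numerator and denominator: v_19(16967/17) = 2. Step 2 — apply |x|_p = p^{-v_p(x)} = 19^{-2} = 1/361.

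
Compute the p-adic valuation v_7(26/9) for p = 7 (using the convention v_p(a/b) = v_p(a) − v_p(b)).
v_7(26/9) = 0

Factor powers of 7 from the numerator and denominator of the reduced fraction: 26 = 7^0 · 26 and 9 = 7^0 · 9. Apply v_p(a/b) = v_p(a) − v_p(b): v_7(26/9) = 0 − 0 = 0.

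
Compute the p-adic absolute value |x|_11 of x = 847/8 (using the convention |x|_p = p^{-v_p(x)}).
|847/8|_11 = 1/121

Step 1 — compute v_11(x) by factoring powers of 11 out of the numerator and denominator: v_11(847/8) = 2. Step 2 — apply |x|_p = p^{-v_p(x)} = 11^{-2} = 1/121.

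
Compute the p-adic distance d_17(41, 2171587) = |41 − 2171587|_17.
d_17(41, 2171587) = 1/83521

Step 1 — x − y = 41 − 2171587 = -2171546. Step 2 — v_17(-2171546) = 4 (factor: -2171546 = −(17^4 · 26); the sign does not affect v_p). Step 3 — |x − y|_17 = 17^{-4} = 1/83521.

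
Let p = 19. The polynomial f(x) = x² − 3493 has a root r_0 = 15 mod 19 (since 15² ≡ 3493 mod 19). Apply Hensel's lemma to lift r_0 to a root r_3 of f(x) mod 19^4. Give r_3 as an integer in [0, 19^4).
r_3 = 8451 (mod 130321)

Hensel's recurrence: r_{i+1} = r_i − f(r_i)·(f′(r_i))^{-1} mod 19^{i+2}, with f′(x) = 2x. Iterate:
  r_0 = 15 (mod 19)
  r_1 = 148 (mod 361)
  r_2 = 1592 (mod 6859)
  r_3 = 8451 (mod 130321)
Final: r_3 = 8451, and one checks f(r_3) ≡ 0 mod 19^4.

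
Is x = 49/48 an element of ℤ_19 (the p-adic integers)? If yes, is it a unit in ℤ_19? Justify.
x ∈ ℤ_19^× (unit); v_19(x) = 0

ℤ_19 = {x ∈ ℚ_19 : v_19(x) ≥ 0} and ℤ_19^× = {x ∈ ℤ_19 : v_19(x) = 0}. Here v_19(49/48) = v_19(num) − v_19(den) = 0; compare against these criteria.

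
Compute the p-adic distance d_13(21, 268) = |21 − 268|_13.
d_13(21, 268) = 1/13

Step 1 — x − y = 21 − 268 = -247. Step 2 — v_13(-247) = 1 (factor: -247 = −(13^1 · 19); the sign does not affect v_p). Step 3 — |x − y|_13 = 13^{-1} = 1/13.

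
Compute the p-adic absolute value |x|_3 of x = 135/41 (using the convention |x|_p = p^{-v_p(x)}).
|135/41|_3 = 1/27

Step 1 — compute v_3(x) by factoring powers of 3 out of the numerator and denominator: v_3(135/41) = 3. Step 2 — apply |x|_p = p^{-v_p(x)} = 3^{-3} = 1/27.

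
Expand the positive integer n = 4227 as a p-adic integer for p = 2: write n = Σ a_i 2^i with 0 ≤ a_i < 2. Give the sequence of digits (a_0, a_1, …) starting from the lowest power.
(a_0, a_1, …) = (1, 1, 0, 0, 0, 0, 0, 1, 0, 0, 0, 0, 1)

Repeated division by 2 gives the digits low-to-high: 4227 = 1 + 1·2^1 + 1·2^7 + 1·2^12. Digit sequence: (1, 1, 0, 0, 0, 0, 0, 1, 0, 0, 0, 0, 1).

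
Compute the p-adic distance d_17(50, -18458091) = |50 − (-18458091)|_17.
d_17(50, -18458091) = 1/1419857

Step 1 — x − y = 50 − (-18458091) = 18458141. Step 2 — v_17(18458141) = 5 (factor: 18458141 = (17^5 · 13); the sign does not affect v_p). Step 3 — |x − y|_17 = 17^{-5} = 1/1419857.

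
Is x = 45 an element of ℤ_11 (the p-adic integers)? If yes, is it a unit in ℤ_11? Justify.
x ∈ ℤ_11^× (unit); v_11(x) = 0

ℤ_11 = {x ∈ ℚ_11 : v_11(x) ≥ 0} and ℤ_11^× = {x ∈ ℤ_11 : v_11(x) = 0}. Here v_11(45) = v_11(num) − v_11(den) = 0; compare against these criteria.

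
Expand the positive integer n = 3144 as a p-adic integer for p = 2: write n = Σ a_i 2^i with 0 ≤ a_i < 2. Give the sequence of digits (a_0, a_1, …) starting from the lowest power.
(a_0, a_1, …) = (0, 0, 0, 1, 0, 0, 1, 0, 0, 0, 1, 1)

Repeated division by 2 gives the digits low-to-high: 3144 = 1·2^3 + 1·2^6 + 1·2^10 + 1·2^11. Digit sequence: (0, 0, 0, 1, 0, 0, 1, 0, 0, 0, 1, 1).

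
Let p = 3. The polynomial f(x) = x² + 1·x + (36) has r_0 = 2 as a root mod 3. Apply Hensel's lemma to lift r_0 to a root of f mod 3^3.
r_2 = 8 (mod 27)

Hensel: r_{i+1} = r_i − f(r_i)·(f′(r_i))^{-1} mod 3^{i+2}, f′(x) = 2x + 1. Iterate:
  r_0 = 2 (mod 3)
  r_1 = 8 (mod 9)
  r_2 = 8 (mod 27)
Final: r = 8 satisfies f(r) ≡ 0 mod 3^3.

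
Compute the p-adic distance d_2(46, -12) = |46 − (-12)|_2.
d_2(46, -12) = 1/2

Step 1 — x − y = 46 − (-12) = 58. Step 2 — v_2(58) = 1 (factor: 58 = (2^1 · 29); the sign does not affect v_p). Step 3 — |x − y|_2 = 2^{-1} = 1/2.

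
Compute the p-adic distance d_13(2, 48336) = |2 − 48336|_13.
d_13(2, 48336) = 1/2197

Step 1 — x − y = 2 − 48336 = -48334. Step 2 — v_13(-48334) = 3 (factor: -48334 = −(13^3 · 22); the sign does not affect v_p). Step 3 — |x − y|_13 = 13^{-3} = 1/2197.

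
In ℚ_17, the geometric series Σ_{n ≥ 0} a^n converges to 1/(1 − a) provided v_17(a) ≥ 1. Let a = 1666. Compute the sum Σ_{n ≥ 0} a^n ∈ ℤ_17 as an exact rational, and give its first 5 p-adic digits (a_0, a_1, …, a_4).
Σ a^n = 1/(1 − a) = -1/1665;  first 5 digits = (1, 13, 4, 8, 12)

v_17(a) = 1 ≥ 1, so the series converges in ℤ_17 to 1/(1 − a) = 1/(1 − 1666) = -1/1665. Expand this rational in ℤ_17: compute digits iteratively via d_i = x_i mod 17, x_{i+1} = (x_i − d_i)/17. The first 5 digits are (1, 13, 4, 8, 12).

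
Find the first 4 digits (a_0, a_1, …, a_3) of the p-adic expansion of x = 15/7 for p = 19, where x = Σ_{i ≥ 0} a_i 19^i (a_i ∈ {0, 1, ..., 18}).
(a_0, …, a_3) = (13, 13, 2, 8)

v_19(15/7) = 0 (numerator and denominator both coprime to 19), so x ∈ ℤ_19^×. Compute digits iteratively via a_i = x_i mod 19, x_{i+1} = (x_i − a_i)/19, with x_0 = x:
  x_0 = 15/7;  a_0 = 13;  x_1 = (x_0 − 13)/19 = -4/7
  x_1 = -4/7;  a_1 = 13;  x_2 = (x_1 − 13)/19 = -5/7
  x_2 = -5/7;  a_2 = 2;  x_3 = (x_2 − 2)/19 = -1/7
  x_3 = -1/7;  a_3 = 8;  x_4 = (x_3 − 8)/19 = -3/7
Digits: (13, 13, 2, 8).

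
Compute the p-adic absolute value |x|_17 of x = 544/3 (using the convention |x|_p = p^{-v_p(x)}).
|544/3|_17 = 1/17

Step 1 — compute v_17(x) by factoring powers of 17 out of the numerator and denominator: v_17(544/3) = 1. Step 2 — apply |x|_p = p^{-v_p(x)} = 17^{-1} = 1/17.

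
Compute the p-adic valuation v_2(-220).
v_2(-220) = 2

v_2(n) is the largest exponent k such that 2^k divides n. Factor out: -220 = -2^2 · 55. (Sign doesn't affect v_p.) So v_2(-220) = 2.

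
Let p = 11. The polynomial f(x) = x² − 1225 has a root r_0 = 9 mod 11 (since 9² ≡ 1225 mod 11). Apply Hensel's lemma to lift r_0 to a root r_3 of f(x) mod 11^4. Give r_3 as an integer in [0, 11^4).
r_3 = 14606 (mod 14641)

Hensel's recurrence: r_{i+1} = r_i − f(r_i)·(f′(r_i))^{-1} mod 11^{i+2}, with f′(x) = 2x. Iterate:
  r_0 = 9 (mod 11)
  r_1 = 86 (mod 121)
  r_2 = 1296 (mod 1331)
  r_3 = 14606 (mod 14641)
Final: r_3 = 14606, and one checks f(r_3) ≡ 0 mod 11^4.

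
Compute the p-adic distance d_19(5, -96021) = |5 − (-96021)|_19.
d_19(5, -96021) = 1/6859

Step 1 — x − y = 5 − (-96021) = 96026. Step 2 — v_19(96026) = 3 (factor: 96026 = (19^3 · 14); the sign does not affect v_p). Step 3 — |x − y|_19 = 19^{-3} = 1/6859.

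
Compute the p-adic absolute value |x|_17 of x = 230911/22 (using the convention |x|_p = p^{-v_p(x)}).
|230911/22|_17 = 1/4913

Step 1 — compute v_17(x) by factoring powers of 17 out of the numerator and denominator: v_17(230911/22) = 3. Step 2 — apply |x|_p = p^{-v_p(x)} = 17^{-3} = 1/4913.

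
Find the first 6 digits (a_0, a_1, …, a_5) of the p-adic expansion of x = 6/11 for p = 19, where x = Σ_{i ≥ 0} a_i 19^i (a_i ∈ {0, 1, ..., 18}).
(a_0, …, a_5) = (4, 5, 17, 6, 10, 15)

v_19(6/11) = 0 (numerator and denominator both coprime to 19), so x ∈ ℤ_19^×. Compute digits iteratively via a_i = x_i mod 19, x_{i+1} = (x_i − a_i)/19, with x_0 = x:
  x_0 = 6/11;  a_0 = 4;  x_1 = (x_0 − 4)/19 = -2/11
  x_1 = -2/11;  a_1 = 5;  x_2 = (x_1 − 5)/19 = -3/11
  x_2 = -3/11;  a_2 = 17;  x_3 = (x_2 − 17)/19 = -10/11
  x_3 = -10/11;  a_3 = 6;  x_4 = (x_3 − 6)/19 = -4/11
  x_4 = -4/11;  a_4 = 10;  x_5 = (x_4 − 10)/19 = -6/11
  x_5 = -6/11;  a_5 = 15;  x_6 = (x_5 − 15)/19 = -9/11
Digits: (4, 5, 17, 6, 10, 15).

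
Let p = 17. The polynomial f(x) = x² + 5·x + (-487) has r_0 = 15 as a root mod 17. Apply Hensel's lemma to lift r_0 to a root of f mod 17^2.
r_1 = 202 (mod 289)

Hensel: r_{i+1} = r_i − f(r_i)·(f′(r_i))^{-1} mod 17^{i+2}, f′(x) = 2x + 5. Iterate:
  r_0 = 15 (mod 17)
  r_1 = 202 (mod 289)
Final: r = 202 satisfies f(r) ≡ 0 mod 17^2.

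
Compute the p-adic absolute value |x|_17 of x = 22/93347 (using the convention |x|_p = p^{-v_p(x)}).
|22/93347|_17 = 4913

Step 1 — compute v_17(x) by factoring powers of 17 out of the numerator and denominator: v_17(22/93347) = -3. Step 2 — apply |x|_p = p^{-v_p(x)} = 17^{3} = 4913.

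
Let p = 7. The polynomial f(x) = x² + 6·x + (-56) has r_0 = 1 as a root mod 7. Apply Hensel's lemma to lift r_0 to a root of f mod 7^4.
r_3 = 2108 (mod 2401)

Hensel: r_{i+1} = r_i − f(r_i)·(f′(r_i))^{-1} mod 7^{i+2}, f′(x) = 2x + 6. Iterate:
  r_0 = 1 (mod 7)
  r_1 = 1 (mod 49)
  r_2 = 50 (mod 343)
  r_3 = 2108 (mod 2401)
Final: r = 2108 satisfies f(r) ≡ 0 mod 7^4.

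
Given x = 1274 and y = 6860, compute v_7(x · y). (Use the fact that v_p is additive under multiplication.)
v_7(8739640) = 5

v_p(x) = 2 (factor: 1274 = 7^2 · 26); v_p(y) = 3 (factor: 6860 = 7^3 · 20). Additivity: v_p(xy) = v_p(x) + v_p(y) = 2 + 3 = 5. (Direct check: xy = 8739640 = 7^5 · (520).)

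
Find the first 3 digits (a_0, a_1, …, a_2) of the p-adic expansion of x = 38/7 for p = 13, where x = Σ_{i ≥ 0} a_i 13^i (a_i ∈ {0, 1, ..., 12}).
(a_0, …, a_2) = (11, 7, 5)

v_13(38/7) = 0 (numerator and denominator both coprime to 13), so x ∈ ℤ_13^×. Compute digits iteratively via a_i = x_i mod 13, x_{i+1} = (x_i − a_i)/13, with x_0 = x:
  x_0 = 38/7;  a_0 = 11;  x_1 = (x_0 − 11)/13 = -3/7
  x_1 = -3/7;  a_1 = 7;  x_2 = (x_1 − 7)/13 = -4/7
  x_2 = -4/7;  a_2 = 5;  x_3 = (x_2 − 5)/13 = -3/7
Digits: (11, 7, 5).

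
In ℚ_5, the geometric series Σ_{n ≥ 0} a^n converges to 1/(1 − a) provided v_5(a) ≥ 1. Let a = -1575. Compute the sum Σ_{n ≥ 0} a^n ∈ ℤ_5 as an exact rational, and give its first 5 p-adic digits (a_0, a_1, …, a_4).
Σ a^n = 1/(1 − a) = 1/1576;  first 5 digits = (1, 0, 2, 2, 1)

v_5(a) = 2 ≥ 1, so the series converges in ℤ_5 to 1/(1 − a) = 1/(1 − (-1575)) = 1/1576. Expand this rational in ℤ_5: compute digits iteratively via d_i = x_i mod 5, x_{i+1} = (x_i − d_i)/5. The first 5 digits are (1, 0, 2, 2, 1).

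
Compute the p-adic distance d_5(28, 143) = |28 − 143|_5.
d_5(28, 143) = 1/5

Step 1 — x − y = 28 − 143 = -115. Step 2 — v_5(-115) = 1 (factor: -115 = −(5^1 · 23); the sign does not affect v_p). Step 3 — |x − y|_5 = 5^{-1} = 1/5.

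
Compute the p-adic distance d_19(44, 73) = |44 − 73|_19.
d_19(44, 73) = 1

Step 1 — x − y = 44 − 73 = -29. Step 2 — v_19(-29) = 0 (factor: -29 = −(19^0 · 29); the sign does not affect v_p). Step 3 — |x − y|_19 = 19^{0} = 1.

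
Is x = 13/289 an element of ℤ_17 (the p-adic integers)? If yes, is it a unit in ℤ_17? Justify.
x ∉ ℤ_17 (v_17(x) = -2 < 0)

ℤ_17 = {x ∈ ℚ_17 : v_17(x) ≥ 0} and ℤ_17^× = {x ∈ ℤ_17 : v_17(x) = 0}. Here v_17(13/289) = v_17(num) − v_17(den) = -2; compare against these criteria.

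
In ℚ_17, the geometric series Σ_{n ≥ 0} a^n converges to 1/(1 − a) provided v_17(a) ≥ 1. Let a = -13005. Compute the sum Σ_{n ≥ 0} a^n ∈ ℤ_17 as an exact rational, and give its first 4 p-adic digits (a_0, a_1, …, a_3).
Σ a^n = 1/(1 − a) = 1/13006;  first 4 digits = (1, 0, 6, 14)

v_17(a) = 2 ≥ 1, so the series converges in ℤ_17 to 1/(1 − a) = 1/(1 − (-13005)) = 1/13006. Expand this rational in ℤ_17: compute digits iteratively via d_i = x_i mod 17, x_{i+1} = (x_i − d_i)/17. The first 4 digits are (1, 0, 6, 14).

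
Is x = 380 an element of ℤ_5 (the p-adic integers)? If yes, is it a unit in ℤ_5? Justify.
x ∈ ℤ_5 but not a unit; v_5(x) = 1 > 0

ℤ_5 = {x ∈ ℚ_5 : v_5(x) ≥ 0} and ℤ_5^× = {x ∈ ℤ_5 : v_5(x) = 0}. Here v_5(380) = v_5(num) − v_5(den) = 1; compare against these criteria.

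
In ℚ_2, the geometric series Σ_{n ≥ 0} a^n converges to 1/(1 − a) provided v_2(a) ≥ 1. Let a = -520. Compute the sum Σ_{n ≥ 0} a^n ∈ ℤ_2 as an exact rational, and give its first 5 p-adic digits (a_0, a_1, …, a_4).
Σ a^n = 1/(1 − a) = 1/521;  first 5 digits = (1, 0, 0, 1, 1)

v_2(a) = 3 ≥ 1, so the series converges in ℤ_2 to 1/(1 − a) = 1/(1 − (-520)) = 1/521. Expand this rational in ℤ_2: compute digits iteratively via d_i = x_i mod 2, x_{i+1} = (x_i − d_i)/2. The first 5 digits are (1, 0, 0, 1, 1).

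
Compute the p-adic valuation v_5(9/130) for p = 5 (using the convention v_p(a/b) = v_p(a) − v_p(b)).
v_5(9/130) = -1

Factor powers of 5 from the numerator and denominator of the reduced fraction: 9 = 5^0 · 9 and 130 = 5^1 · 26. Apply v_p(a/b) = v_p(a) − v_p(b): v_5(9/130) = 0 − 1 = -1.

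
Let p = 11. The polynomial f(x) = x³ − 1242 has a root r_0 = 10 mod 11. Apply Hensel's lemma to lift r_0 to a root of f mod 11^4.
r_3 = 11626 (mod 14641)

Hensel: r_{i+1} = r_i − f(r_i)/f′(r_i) mod 11^{i+2}, where f′(x) = 3x². Iterate:
  r_0 = 10 (mod 11)
  r_1 = 10 (mod 121)
  r_2 = 978 (mod 1331)
  r_3 = 11626 (mod 14641)
Final: r = 11626 with f(r) ≡ 0 mod 11^4.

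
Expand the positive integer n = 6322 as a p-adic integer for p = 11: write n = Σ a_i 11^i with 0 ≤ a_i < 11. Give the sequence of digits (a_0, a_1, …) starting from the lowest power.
(a_0, a_1, …) = (8, 2, 8, 4)

Repeated division by 11 gives the digits low-to-high: 6322 = 8 + 2·11^1 + 8·11^2 + 4·11^3. Digit sequence: (8, 2, 8, 4).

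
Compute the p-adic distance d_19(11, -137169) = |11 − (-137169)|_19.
d_19(11, -137169) = 1/6859

Step 1 — x − y = 11 − (-137169) = 137180. Step 2 — v_19(137180) = 3 (factor: 137180 = (19^3 · 20); the sign does not affect v_p). Step 3 — |x − y|_19 = 19^{-3} = 1/6859.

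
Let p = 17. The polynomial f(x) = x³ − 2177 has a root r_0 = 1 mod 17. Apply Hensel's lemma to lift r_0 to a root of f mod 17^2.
r_1 = 52 (mod 289)

Hensel: r_{i+1} = r_i − f(r_i)/f′(r_i) mod 17^{i+2}, where f′(x) = 3x². Iterate:
  r_0 = 1 (mod 17)
  r_1 = 52 (mod 289)
Final: r = 52 with f(r) ≡ 0 mod 17^2.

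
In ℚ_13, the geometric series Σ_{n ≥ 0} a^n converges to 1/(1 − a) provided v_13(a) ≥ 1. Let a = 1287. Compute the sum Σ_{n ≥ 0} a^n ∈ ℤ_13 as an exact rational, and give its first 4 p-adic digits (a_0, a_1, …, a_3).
Σ a^n = 1/(1 − a) = -1/1286;  first 4 digits = (1, 8, 6, 5)

v_13(a) = 1 ≥ 1, so the series converges in ℤ_13 to 1/(1 − a) = 1/(1 − 1287) = -1/1286. Expand this rational in ℤ_13: compute digits iteratively via d_i = x_i mod 13, x_{i+1} = (x_i − d_i)/13. The first 4 digits are (1, 8, 6, 5).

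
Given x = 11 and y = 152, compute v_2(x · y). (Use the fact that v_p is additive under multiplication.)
v_2(1672) = 3

v_p(x) = 0 (factor: 11 = 2^0 · 11); v_p(y) = 3 (factor: 152 = 2^3 · 19). Additivity: v_p(xy) = v_p(x) + v_p(y) = 0 + 3 = 3. (Direct check: xy = 1672 = 2^3 · (209).)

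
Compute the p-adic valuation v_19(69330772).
v_19(69330772) = 5

v_19(n) is the largest exponent k such that 19^k divides n. Factor out: 69330772 = 19^5 · 28. (Sign doesn't affect v_p.) So v_19(69330772) = 5.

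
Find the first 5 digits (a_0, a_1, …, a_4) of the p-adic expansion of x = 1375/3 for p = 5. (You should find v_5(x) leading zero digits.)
(a_0, …, a_4) = (0, 0, 0, 2, 2)

v_5(1375/3) = 3, so a_0 = ... = a_2 = 0. Factor out: x = 5^3 · u with u = 11/3 a unit in ℤ_5. Expand u iteratively via a_{v+i} = u_i mod 5, u_{i+1} = (u_i − a_{v+i})/5:
  u_0 = 11/3;  a_3 = 2;  u_1 = (u_0 − 2)/5 = 1/3
  u_1 = 1/3;  a_4 = 2;  u_2 = (u_1 − 2)/5 = -1/3
Digits: (0, 0, 0, 2, 2).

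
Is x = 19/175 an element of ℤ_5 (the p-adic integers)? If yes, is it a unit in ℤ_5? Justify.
x ∉ ℤ_5 (v_5(x) = -2 < 0)

ℤ_5 = {x ∈ ℚ_5 : v_5(x) ≥ 0} and ℤ_5^× = {x ∈ ℤ_5 : v_5(x) = 0}. Here v_5(19/175) = v_5(num) − v_5(den) = -2; compare against these criteria.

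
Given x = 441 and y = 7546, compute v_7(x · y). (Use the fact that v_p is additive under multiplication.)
v_7(3327786) = 5

v_p(x) = 2 (factor: 441 = 7^2 · 9); v_p(y) = 3 (factor: 7546 = 7^3 · 22). Additivity: v_p(xy) = v_p(x) + v_p(y) = 2 + 3 = 5. (Direct check: xy = 3327786 = 7^5 · (198).)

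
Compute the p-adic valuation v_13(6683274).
v_13(6683274) = 5

v_13(n) is the largest exponent k such that 13^k divides n. Factor out: 6683274 = 13^5 · 18. (Sign doesn't affect v_p.) So v_13(6683274) = 5.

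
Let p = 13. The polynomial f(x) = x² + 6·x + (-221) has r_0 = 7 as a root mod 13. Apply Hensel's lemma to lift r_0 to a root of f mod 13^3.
r_2 = 2126 (mod 2197)

Hensel: r_{i+1} = r_i − f(r_i)·(f′(r_i))^{-1} mod 13^{i+2}, f′(x) = 2x + 6. Iterate:
  r_0 = 7 (mod 13)
  r_1 = 98 (mod 169)
  r_2 = 2126 (mod 2197)
Final: r = 2126 satisfies f(r) ≡ 0 mod 13^3.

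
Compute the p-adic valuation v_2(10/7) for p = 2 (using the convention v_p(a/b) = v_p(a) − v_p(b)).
v_2(10/7) = 1

Factor powers of 2 from the numerator and denominator of the reduced fraction: 10 = 2^1 · 5 and 7 = 2^0 · 7. Apply v_p(a/b) = v_p(a) − v_p(b): v_2(10/7) = 1 − 0 = 1.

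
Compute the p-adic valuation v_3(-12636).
v_3(-12636) = 5

v_3(n) is the largest exponent k such that 3^k divides n. Factor out: -12636 = -3^5 · 52. (Sign doesn't affect v_p.) So v_3(-12636) = 5.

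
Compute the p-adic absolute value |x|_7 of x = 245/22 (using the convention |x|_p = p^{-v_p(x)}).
|245/22|_7 = 1/49

Step 1 — compute v_7(x) by factoring powers of 7 out of the numerator and denominator: v_7(245/22) = 2. Step 2 — apply |x|_p = p^{-v_p(x)} = 7^{-2} = 1/49.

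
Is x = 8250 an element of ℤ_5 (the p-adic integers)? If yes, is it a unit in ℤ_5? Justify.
x ∈ ℤ_5 but not a unit; v_5(x) = 3 > 0

ℤ_5 = {x ∈ ℚ_5 : v_5(x) ≥ 0} and ℤ_5^× = {x ∈ ℤ_5 : v_5(x) = 0}. Here v_5(8250) = v_5(num) − v_5(den) = 3; compare against these criteria.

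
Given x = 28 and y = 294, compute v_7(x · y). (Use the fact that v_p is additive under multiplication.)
v_7(8232) = 3

v_p(x) = 1 (factor: 28 = 7^1 · 4); v_p(y) = 2 (factor: 294 = 7^2 · 6). Additivity: v_p(xy) = v_p(x) + v_p(y) = 1 + 2 = 3. (Direct check: xy = 8232 = 7^3 · (24).)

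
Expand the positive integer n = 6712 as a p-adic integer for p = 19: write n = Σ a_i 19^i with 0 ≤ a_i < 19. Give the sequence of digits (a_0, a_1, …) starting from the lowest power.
(a_0, a_1, …) = (5, 11, 18)

Repeated division by 19 gives the digits low-to-high: 6712 = 5 + 11·19^1 + 18·19^2. Digit sequence: (5, 11, 18).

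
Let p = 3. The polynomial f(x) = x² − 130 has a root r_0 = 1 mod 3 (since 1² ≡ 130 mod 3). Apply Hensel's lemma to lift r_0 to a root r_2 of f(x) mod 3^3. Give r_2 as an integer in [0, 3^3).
r_2 = 7 (mod 27)

Hensel's recurrence: r_{i+1} = r_i − f(r_i)·(f′(r_i))^{-1} mod 3^{i+2}, with f′(x) = 2x. Iterate:
  r_0 = 1 (mod 3)
  r_1 = 7 (mod 9)
  r_2 = 7 (mod 27)
Final: r_2 = 7, and one checks f(r_2) ≡ 0 mod 3^3.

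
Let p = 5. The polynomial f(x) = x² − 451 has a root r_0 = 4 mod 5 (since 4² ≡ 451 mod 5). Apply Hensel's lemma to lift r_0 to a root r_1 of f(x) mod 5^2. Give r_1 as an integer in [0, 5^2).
r_1 = 24 (mod 25)

Hensel's recurrence: r_{i+1} = r_i − f(r_i)·(f′(r_i))^{-1} mod 5^{i+2}, with f′(x) = 2x. Iterate:
  r_0 = 4 (mod 5)
  r_1 = 24 (mod 25)
Final: r_1 = 24, and one checks f(r_1) ≡ 0 mod 5^2.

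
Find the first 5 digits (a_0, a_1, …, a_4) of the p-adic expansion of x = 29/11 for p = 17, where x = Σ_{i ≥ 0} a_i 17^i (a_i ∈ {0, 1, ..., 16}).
(a_0, …, a_4) = (15, 7, 15, 13, 10)

v_17(29/11) = 0 (numerator and denominator both coprime to 17), so x ∈ ℤ_17^×. Compute digits iteratively via a_i = x_i mod 17, x_{i+1} = (x_i − a_i)/17, with x_0 = x:
  x_0 = 29/11;  a_0 = 15;  x_1 = (x_0 − 15)/17 = -8/11
  x_1 = -8/11;  a_1 = 7;  x_2 = (x_1 − 7)/17 = -5/11
  x_2 = -5/11;  a_2 = 15;  x_3 = (x_2 − 15)/17 = -10/11
  x_3 = -10/11;  a_3 = 13;  x_4 = (x_3 − 13)/17 = -9/11
  x_4 = -9/11;  a_4 = 10;  x_5 = (x_4 − 10)/17 = -7/11
Digits: (15, 7, 15, 13, 10).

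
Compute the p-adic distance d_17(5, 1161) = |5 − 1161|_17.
d_17(5, 1161) = 1/289

Step 1 — x − y = 5 − 1161 = -1156. Step 2 — v_17(-1156) = 2 (factor: -1156 = −(17^2 · 4); the sign does not affect v_p). Step 3 — |x − y|_17 = 17^{-2} = 1/289.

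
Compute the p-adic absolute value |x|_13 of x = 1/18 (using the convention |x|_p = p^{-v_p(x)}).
|1/18|_13 = 1

Step 1 — compute v_13(x) by factoring powers of 13 out of the numerator and denominator: v_13(1/18) = 0. Step 2 — apply |x|_p = p^{-v_p(x)} = 13^{0} = 1.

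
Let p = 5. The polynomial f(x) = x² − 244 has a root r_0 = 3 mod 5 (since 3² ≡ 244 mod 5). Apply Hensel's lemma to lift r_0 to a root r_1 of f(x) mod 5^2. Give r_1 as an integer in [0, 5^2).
r_1 = 13 (mod 25)

Hensel's recurrence: r_{i+1} = r_i − f(r_i)·(f′(r_i))^{-1} mod 5^{i+2}, with f′(x) = 2x. Iterate:
  r_0 = 3 (mod 5)
  r_1 = 13 (mod 25)
Final: r_1 = 13, and one checks f(r_1) ≡ 0 mod 5^2.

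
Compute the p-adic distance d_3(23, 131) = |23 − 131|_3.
d_3(23, 131) = 1/27

Step 1 — x − y = 23 − 131 = -108. Step 2 — v_3(-108) = 3 (factor: -108 = −(3^3 · 4); the sign does not affect v_p). Step 3 — |x − y|_3 = 3^{-3} = 1/27.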